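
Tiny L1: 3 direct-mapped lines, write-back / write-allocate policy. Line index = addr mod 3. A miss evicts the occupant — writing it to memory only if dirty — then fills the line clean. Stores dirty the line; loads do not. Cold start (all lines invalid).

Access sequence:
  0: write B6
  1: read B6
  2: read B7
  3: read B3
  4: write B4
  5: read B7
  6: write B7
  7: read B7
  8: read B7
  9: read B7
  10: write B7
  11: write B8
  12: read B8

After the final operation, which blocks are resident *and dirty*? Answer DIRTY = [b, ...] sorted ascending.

DIRTY = [7, 8]

0: W B6 -> L0 miss  d=D]
1: R B6 -> L0 hit  d=D]
2: R B7 -> L1 miss  d=-]
3: R B3 -> L0 miss wb->B6  d=-]
4: W B4 -> L1 miss  d=D]
5: R B7 -> L1 miss wb->B4  d=-]
6: W B7 -> L1 hit  d=D]
7: R B7 -> L1 hit  d=D]
8: R B7 -> L1 hit  d=D]
9: R B7 -> L1 hit  d=D]
10: W B7 -> L1 hit  d=D]
11: W B8 -> L2 miss  d=D]
12: R B8 -> L2 hit  d=D]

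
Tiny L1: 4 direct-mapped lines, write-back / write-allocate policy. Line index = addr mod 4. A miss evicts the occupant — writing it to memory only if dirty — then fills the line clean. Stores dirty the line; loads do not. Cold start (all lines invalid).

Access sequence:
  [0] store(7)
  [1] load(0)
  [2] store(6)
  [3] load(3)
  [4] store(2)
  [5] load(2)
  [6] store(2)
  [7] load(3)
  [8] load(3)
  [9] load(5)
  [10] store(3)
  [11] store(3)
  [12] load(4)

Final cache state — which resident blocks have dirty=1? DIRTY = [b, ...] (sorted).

  0 | W B7 → L3 miss [D]
  1 | R B0 → L0 miss [-]
  2 | W B6 → L2 miss [D]
  3 | R B3 → L3 miss wb→B7 [-]
  4 | W B2 → L2 miss wb→B6 [D]
  5 | R B2 → L2 hit [D]
  6 | W B2 → L2 hit [D]
  7 | R B3 → L3 hit [-]
  8 | R B3 → L3 hit [-]
  9 | R B5 → L1 miss [-]
  10 | W B3 → L3 hit [D]
  11 | W B3 → L3 hit [D]
  12 | R B4 → L0 miss [-]

DIRTY = [2, 3]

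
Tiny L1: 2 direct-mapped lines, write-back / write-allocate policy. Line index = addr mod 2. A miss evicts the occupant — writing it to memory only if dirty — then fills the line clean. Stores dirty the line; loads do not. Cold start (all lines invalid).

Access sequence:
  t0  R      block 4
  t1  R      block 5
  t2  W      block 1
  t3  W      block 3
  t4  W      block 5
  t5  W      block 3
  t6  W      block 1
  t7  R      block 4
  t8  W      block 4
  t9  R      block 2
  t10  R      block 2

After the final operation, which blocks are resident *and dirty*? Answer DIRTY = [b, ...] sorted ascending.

  0 | R B4 → L0 miss [-]
  1 | R B5 → L1 miss [-]
  2 | W B1 → L1 miss [D]
  3 | W B3 → L1 miss wb→B1 [D]
  4 | W B5 → L1 miss wb→B3 [D]
  5 | W B3 → L1 miss wb→B5 [D]
  6 | W B1 → L1 miss wb→B3 [D]
  7 | R B4 → L0 hit [-]
  8 | W B4 → L0 hit [D]
  9 | R B2 → L0 miss wb→B4 [-]
  10 | R B2 → L0 hit [-]

DIRTY = [1]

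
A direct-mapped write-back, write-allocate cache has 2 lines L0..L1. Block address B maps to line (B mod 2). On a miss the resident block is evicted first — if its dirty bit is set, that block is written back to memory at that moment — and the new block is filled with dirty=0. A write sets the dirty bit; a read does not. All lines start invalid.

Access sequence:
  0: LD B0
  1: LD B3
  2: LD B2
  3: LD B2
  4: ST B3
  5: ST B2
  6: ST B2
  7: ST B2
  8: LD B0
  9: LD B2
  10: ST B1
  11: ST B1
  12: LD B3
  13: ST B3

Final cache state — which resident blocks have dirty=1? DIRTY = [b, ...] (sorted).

DIRTY = [3]

0: R B0 -> L0 miss  d=-]
1: R B3 -> L1 miss  d=-]
2: R B2 -> L0 miss  d=-]
3: R B2 -> L0 hit  d=-]
4: W B3 -> L1 hit  d=D]
5: W B2 -> L0 hit  d=D]
6: W B2 -> L0 hit  d=D]
7: W B2 -> L0 hit  d=D]
8: R B0 -> L0 miss wb->B2  d=-]
9: R B2 -> L0 miss  d=-]
10: W B1 -> L1 miss wb->B3  d=D]
11: W B1 -> L1 hit  d=D]
12: R B3 -> L1 miss wb->B1  d=-]
13: W B3 -> L1 hit  d=D]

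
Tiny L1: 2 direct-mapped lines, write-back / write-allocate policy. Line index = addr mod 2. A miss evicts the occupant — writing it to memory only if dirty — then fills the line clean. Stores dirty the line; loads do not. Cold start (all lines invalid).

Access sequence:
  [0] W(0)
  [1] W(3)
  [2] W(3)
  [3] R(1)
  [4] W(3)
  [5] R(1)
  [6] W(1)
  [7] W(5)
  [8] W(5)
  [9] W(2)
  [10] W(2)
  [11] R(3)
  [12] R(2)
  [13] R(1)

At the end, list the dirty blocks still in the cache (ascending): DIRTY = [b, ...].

DIRTY = [2]

0: W B0 → L0 miss [D]
1: W B3 → L1 miss [D]
2: W B3 → L1 hit [D]
3: R B1 → L1 miss wb→B3 [-]
4: W B3 → L1 miss [D]
5: R B1 → L1 miss wb→B3 [-]
6: W B1 → L1 hit [D]
7: W B5 → L1 miss wb→B1 [D]
8: W B5 → L1 hit [D]
9: W B2 → L0 miss wb→B0 [D]
10: W B2 → L0 hit [D]
11: R B3 → L1 miss wb→B5 [-]
12: R B2 → L0 hit [D]
13: R B1 → L1 miss [-]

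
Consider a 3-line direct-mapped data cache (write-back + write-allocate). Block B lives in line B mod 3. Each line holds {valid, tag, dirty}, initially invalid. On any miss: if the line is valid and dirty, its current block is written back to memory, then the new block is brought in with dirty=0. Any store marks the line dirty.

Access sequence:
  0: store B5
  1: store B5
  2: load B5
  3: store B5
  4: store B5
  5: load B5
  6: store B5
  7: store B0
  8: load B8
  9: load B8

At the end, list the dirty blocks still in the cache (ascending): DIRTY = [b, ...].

0: W B5 → L2 miss [D]
1: W B5 → L2 hit [D]
2: R B5 → L2 hit [D]
3: W B5 → L2 hit [D]
4: W B5 → L2 hit [D]
5: R B5 → L2 hit [D]
6: W B5 → L2 hit [D]
7: W B0 → L0 miss [D]
8: R B8 → L2 miss wb→B5 [-]
9: R B8 → L2 hit [-]

DIRTY = [0]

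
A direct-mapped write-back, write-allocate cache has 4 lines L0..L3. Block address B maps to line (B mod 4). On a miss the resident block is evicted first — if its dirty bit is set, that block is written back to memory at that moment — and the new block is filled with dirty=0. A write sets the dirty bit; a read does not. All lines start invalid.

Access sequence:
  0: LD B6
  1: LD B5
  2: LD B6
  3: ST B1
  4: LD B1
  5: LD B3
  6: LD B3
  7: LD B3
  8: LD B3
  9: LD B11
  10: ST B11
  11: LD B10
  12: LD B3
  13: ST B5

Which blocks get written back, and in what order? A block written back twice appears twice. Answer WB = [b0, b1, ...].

WB = [11, 1]

  0 | R B6 → L2 miss [-]
  1 | R B5 → L1 miss [-]
  2 | R B6 → L2 hit [-]
  3 | W B1 → L1 miss [D]
  4 | R B1 → L1 hit [D]
  5 | R B3 → L3 miss [-]
  6 | R B3 → L3 hit [-]
  7 | R B3 → L3 hit [-]
  8 | R B3 → L3 hit [-]
  9 | R B11 → L3 miss [-]
  10 | W B11 → L3 hit [D]
  11 | R B10 → L2 miss [-]
  12 | R B3 → L3 miss wb→B11 [-]
  13 | W B5 → L1 miss wb→B1 [D]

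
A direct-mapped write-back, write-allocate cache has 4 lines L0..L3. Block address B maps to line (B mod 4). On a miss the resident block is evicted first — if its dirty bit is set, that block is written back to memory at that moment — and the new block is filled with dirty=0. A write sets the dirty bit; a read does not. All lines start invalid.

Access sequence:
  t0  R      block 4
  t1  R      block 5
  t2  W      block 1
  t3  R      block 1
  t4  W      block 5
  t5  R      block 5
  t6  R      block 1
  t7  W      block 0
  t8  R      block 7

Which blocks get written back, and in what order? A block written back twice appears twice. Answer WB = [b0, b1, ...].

0: R B4 -> L0 miss  d=-]
1: R B5 -> L1 miss  d=-]
2: W B1 -> L1 miss  d=D]
3: R B1 -> L1 hit  d=D]
4: W B5 -> L1 miss wb->B1  d=D]
5: R B5 -> L1 hit  d=D]
6: R B1 -> L1 miss wb->B5  d=-]
7: W B0 -> L0 miss  d=D]
8: R B7 -> L3 miss  d=-]

WB = [1, 5]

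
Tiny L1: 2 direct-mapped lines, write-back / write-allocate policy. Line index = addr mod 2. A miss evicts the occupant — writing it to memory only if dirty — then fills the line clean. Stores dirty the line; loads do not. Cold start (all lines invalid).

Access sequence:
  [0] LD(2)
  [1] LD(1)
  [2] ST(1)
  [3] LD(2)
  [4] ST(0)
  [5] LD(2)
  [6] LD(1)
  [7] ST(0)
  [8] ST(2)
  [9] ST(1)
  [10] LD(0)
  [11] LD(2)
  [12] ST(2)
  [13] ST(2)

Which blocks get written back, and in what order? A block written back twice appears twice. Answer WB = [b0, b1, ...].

0: R B2 -> L0 miss  d=-]
1: R B1 -> L1 miss  d=-]
2: W B1 -> L1 hit  d=D]
3: R B2 -> L0 hit  d=-]
4: W B0 -> L0 miss  d=D]
5: R B2 -> L0 miss wb->B0  d=-]
6: R B1 -> L1 hit  d=D]
7: W B0 -> L0 miss  d=D]
8: W B2 -> L0 miss wb->B0  d=D]
9: W B1 -> L1 hit  d=D]
10: R B0 -> L0 miss wb->B2  d=-]
11: R B2 -> L0 miss  d=-]
12: W B2 -> L0 hit  d=D]
13: W B2 -> L0 hit  d=D]

WB = [0, 0, 2]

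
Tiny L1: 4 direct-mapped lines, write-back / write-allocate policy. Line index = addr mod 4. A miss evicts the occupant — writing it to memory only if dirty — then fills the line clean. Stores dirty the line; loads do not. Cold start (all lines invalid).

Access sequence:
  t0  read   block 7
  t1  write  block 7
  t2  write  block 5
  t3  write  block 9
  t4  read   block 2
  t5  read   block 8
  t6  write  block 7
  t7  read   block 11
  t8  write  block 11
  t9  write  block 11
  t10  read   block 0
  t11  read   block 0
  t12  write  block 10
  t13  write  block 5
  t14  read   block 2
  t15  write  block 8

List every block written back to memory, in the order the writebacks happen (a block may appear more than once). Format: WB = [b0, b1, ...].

WB = [5, 7, 9, 10]

  0 | R B7 → L3 miss [-]
  1 | W B7 → L3 hit [D]
  2 | W B5 → L1 miss [D]
  3 | W B9 → L1 miss wb→B5 [D]
  4 | R B2 → L2 miss [-]
  5 | R B8 → L0 miss [-]
  6 | W B7 → L3 hit [D]
  7 | R B11 → L3 miss wb→B7 [-]
  8 | W B11 → L3 hit [D]
  9 | W B11 → L3 hit [D]
  10 | R B0 → L0 miss [-]
  11 | R B0 → L0 hit [-]
  12 | W B10 → L2 miss [D]
  13 | W B5 → L1 miss wb→B9 [D]
  14 | R B2 → L2 miss wb→B10 [-]
  15 | W B8 → L0 miss [D]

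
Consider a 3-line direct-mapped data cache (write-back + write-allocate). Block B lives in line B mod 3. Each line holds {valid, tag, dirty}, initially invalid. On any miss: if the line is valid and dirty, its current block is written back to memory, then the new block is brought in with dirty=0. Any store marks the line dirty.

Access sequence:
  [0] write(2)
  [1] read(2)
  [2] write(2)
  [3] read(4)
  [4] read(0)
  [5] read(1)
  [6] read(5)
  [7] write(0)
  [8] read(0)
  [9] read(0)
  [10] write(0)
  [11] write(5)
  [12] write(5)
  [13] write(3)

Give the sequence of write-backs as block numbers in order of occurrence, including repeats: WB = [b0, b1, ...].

WB = [2, 0]

0: W B2 → L2 miss [D]
1: R B2 → L2 hit [D]
2: W B2 → L2 hit [D]
3: R B4 → L1 miss [-]
4: R B0 → L0 miss [-]
5: R B1 → L1 miss [-]
6: R B5 → L2 miss wb→B2 [-]
7: W B0 → L0 hit [D]
8: R B0 → L0 hit [D]
9: R B0 → L0 hit [D]
10: W B0 → L0 hit [D]
11: W B5 → L2 hit [D]
12: W B5 → L2 hit [D]
13: W B3 → L0 miss wb→B0 [D]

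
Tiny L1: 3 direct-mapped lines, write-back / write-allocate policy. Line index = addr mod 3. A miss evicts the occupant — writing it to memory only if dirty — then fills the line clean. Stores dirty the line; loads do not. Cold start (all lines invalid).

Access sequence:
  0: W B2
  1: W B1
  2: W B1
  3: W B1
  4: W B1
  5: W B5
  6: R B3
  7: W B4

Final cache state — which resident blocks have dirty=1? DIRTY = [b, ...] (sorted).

DIRTY = [4, 5]

  0 | W B2 → L2 miss [D]
  1 | W B1 → L1 miss [D]
  2 | W B1 → L1 hit [D]
  3 | W B1 → L1 hit [D]
  4 | W B1 → L1 hit [D]
  5 | W B5 → L2 miss wb→B2 [D]
  6 | R B3 → L0 miss [-]
  7 | W B4 → L1 miss wb→B1 [D]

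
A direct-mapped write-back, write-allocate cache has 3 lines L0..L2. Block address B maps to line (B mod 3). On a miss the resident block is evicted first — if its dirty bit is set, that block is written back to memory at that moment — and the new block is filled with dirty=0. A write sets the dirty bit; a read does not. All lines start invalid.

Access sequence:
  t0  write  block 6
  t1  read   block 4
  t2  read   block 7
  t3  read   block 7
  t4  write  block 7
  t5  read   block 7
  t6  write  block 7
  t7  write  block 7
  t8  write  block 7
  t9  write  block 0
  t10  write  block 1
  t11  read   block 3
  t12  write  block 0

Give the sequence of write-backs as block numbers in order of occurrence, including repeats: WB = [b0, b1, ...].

  0 | W B6 → L0 miss [D]
  1 | R B4 → L1 miss [-]
  2 | R B7 → L1 miss [-]
  3 | R B7 → L1 hit [-]
  4 | W B7 → L1 hit [D]
  5 | R B7 → L1 hit [D]
  6 | W B7 → L1 hit [D]
  7 | W B7 → L1 hit [D]
  8 | W B7 → L1 hit [D]
  9 | W B0 → L0 miss wb→B6 [D]
  10 | W B1 → L1 miss wb→B7 [D]
  11 | R B3 → L0 miss wb→B0 [-]
  12 | W B0 → L0 miss [D]

WB = [6, 7, 0]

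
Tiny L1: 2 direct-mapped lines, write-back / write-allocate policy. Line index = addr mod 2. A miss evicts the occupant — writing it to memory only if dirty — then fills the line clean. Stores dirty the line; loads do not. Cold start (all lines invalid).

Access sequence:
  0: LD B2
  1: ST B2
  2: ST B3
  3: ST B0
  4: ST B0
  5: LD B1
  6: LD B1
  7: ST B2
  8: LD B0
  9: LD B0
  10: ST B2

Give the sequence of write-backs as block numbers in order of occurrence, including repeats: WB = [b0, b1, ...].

WB = [2, 3, 0, 2]

0: R B2 -> L0 miss  d=-]
1: W B2 -> L0 hit  d=D]
2: W B3 -> L1 miss  d=D]
3: W B0 -> L0 miss wb->B2  d=D]
4: W B0 -> L0 hit  d=D]
5: R B1 -> L1 miss wb->B3  d=-]
6: R B1 -> L1 hit  d=-]
7: W B2 -> L0 miss wb->B0  d=D]
8: R B0 -> L0 miss wb->B2  d=-]
9: R B0 -> L0 hit  d=-]
10: W B2 -> L0 miss  d=D]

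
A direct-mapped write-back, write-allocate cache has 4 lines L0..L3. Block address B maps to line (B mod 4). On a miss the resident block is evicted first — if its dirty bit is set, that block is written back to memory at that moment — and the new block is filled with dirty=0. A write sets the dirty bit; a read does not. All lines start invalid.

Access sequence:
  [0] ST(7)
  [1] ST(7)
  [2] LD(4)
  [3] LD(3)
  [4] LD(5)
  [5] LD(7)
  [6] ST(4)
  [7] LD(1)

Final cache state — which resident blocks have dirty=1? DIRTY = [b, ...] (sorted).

0: W B7 → L3 miss [D]
1: W B7 → L3 hit [D]
2: R B4 → L0 miss [-]
3: R B3 → L3 miss wb→B7 [-]
4: R B5 → L1 miss [-]
5: R B7 → L3 miss [-]
6: W B4 → L0 hit [D]
7: R B1 → L1 miss [-]

DIRTY = [4]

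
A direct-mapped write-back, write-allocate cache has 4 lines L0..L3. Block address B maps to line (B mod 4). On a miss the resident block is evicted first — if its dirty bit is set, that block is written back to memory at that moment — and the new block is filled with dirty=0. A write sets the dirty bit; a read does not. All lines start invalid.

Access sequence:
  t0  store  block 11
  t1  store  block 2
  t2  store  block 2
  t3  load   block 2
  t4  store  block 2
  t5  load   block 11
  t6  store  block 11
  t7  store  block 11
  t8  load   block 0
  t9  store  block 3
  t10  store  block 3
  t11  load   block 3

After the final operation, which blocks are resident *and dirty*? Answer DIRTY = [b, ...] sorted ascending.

0: W B11 → L3 miss [D]
1: W B2 → L2 miss [D]
2: W B2 → L2 hit [D]
3: R B2 → L2 hit [D]
4: W B2 → L2 hit [D]
5: R B11 → L3 hit [D]
6: W B11 → L3 hit [D]
7: W B11 → L3 hit [D]
8: R B0 → L0 miss [-]
9: W B3 → L3 miss wb→B11 [D]
10: W B3 → L3 hit [D]
11: R B3 → L3 hit [D]

DIRTY = [2, 3]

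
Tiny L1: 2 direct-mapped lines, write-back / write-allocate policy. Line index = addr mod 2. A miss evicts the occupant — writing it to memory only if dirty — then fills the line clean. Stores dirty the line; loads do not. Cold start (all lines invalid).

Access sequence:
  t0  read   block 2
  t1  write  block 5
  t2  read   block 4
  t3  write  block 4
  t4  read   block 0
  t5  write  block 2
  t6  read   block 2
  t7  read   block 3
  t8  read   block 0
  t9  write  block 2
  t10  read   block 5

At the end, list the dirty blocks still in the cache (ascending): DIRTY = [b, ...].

DIRTY = [2]

0: R B2 → L0 miss [-]
1: W B5 → L1 miss [D]
2: R B4 → L0 miss [-]
3: W B4 → L0 hit [D]
4: R B0 → L0 miss wb→B4 [-]
5: W B2 → L0 miss [D]
6: R B2 → L0 hit [D]
7: R B3 → L1 miss wb→B5 [-]
8: R B0 → L0 miss wb→B2 [-]
9: W B2 → L0 miss [D]
10: R B5 → L1 miss [-]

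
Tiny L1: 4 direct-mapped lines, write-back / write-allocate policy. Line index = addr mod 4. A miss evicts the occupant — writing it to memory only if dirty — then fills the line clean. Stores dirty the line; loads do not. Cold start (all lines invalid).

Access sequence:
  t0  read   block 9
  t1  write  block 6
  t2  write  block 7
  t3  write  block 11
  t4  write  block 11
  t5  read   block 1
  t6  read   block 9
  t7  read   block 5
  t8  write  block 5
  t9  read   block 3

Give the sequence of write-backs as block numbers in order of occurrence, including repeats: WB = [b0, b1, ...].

0: R B9 → L1 miss [-]
1: W B6 → L2 miss [D]
2: W B7 → L3 miss [D]
3: W B11 → L3 miss wb→B7 [D]
4: W B11 → L3 hit [D]
5: R B1 → L1 miss [-]
6: R B9 → L1 miss [-]
7: R B5 → L1 miss [-]
8: W B5 → L1 hit [D]
9: R B3 → L3 miss wb→B11 [-]

WB = [7, 11]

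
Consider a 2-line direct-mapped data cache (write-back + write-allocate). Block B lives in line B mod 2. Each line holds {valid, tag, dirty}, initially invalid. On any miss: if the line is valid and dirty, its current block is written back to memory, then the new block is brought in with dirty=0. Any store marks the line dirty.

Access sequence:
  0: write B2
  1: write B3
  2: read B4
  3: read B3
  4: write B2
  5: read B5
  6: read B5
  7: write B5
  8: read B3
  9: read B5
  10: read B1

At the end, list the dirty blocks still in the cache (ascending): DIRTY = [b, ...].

DIRTY = [2]

0: W B2 -> L0 miss  d=D]
1: W B3 -> L1 miss  d=D]
2: R B4 -> L0 miss wb->B2  d=-]
3: R B3 -> L1 hit  d=D]
4: W B2 -> L0 miss  d=D]
5: R B5 -> L1 miss wb->B3  d=-]
6: R B5 -> L1 hit  d=-]
7: W B5 -> L1 hit  d=D]
8: R B3 -> L1 miss wb->B5  d=-]
9: R B5 -> L1 miss  d=-]
10: R B1 -> L1 miss  d=-]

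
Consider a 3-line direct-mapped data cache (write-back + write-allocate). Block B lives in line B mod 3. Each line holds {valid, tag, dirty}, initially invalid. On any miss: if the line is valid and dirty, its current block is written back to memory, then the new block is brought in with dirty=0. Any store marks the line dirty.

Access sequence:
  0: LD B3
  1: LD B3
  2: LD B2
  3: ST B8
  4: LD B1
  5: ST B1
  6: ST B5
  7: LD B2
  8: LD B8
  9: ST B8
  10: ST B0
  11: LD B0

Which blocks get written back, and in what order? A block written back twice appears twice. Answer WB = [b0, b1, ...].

WB = [8, 5]

  0 | R B3 → L0 miss [-]
  1 | R B3 → L0 hit [-]
  2 | R B2 → L2 miss [-]
  3 | W B8 → L2 miss [D]
  4 | R B1 → L1 miss [-]
  5 | W B1 → L1 hit [D]
  6 | W B5 → L2 miss wb→B8 [D]
  7 | R B2 → L2 miss wb→B5 [-]
  8 | R B8 → L2 miss [-]
  9 | W B8 → L2 hit [D]
  10 | W B0 → L0 miss [D]
  11 | R B0 → L0 hit [D]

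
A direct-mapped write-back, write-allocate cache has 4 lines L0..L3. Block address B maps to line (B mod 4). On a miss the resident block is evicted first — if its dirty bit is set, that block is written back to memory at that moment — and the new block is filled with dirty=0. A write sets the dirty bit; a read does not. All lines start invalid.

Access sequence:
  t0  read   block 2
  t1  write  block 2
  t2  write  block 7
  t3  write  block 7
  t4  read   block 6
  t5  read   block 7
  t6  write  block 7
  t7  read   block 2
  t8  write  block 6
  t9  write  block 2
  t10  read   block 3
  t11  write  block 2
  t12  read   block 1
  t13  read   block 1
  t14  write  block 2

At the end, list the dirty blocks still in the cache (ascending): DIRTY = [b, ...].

0: R B2 -> L2 miss  d=-]
1: W B2 -> L2 hit  d=D]
2: W B7 -> L3 miss  d=D]
3: W B7 -> L3 hit  d=D]
4: R B6 -> L2 miss wb->B2  d=-]
5: R B7 -> L3 hit  d=D]
6: W B7 -> L3 hit  d=D]
7: R B2 -> L2 miss  d=-]
8: W B6 -> L2 miss  d=D]
9: W B2 -> L2 miss wb->B6  d=D]
10: R B3 -> L3 miss wb->B7  d=-]
11: W B2 -> L2 hit  d=D]
12: R B1 -> L1 miss  d=-]
13: R B1 -> L1 hit  d=-]
14: W B2 -> L2 hit  d=D]

DIRTY = [2]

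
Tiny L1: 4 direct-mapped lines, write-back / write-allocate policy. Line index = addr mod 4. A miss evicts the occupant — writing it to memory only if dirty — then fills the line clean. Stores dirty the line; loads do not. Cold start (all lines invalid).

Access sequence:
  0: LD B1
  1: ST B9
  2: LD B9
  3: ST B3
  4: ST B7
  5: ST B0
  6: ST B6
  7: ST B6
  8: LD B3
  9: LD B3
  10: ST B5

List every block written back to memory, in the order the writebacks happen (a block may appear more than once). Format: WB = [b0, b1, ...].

0: R B1 -> L1 miss  d=-]
1: W B9 -> L1 miss  d=D]
2: R B9 -> L1 hit  d=D]
3: W B3 -> L3 miss  d=D]
4: W B7 -> L3 miss wb->B3  d=D]
5: W B0 -> L0 miss  d=D]
6: W B6 -> L2 miss  d=D]
7: W B6 -> L2 hit  d=D]
8: R B3 -> L3 miss wb->B7  d=-]
9: R B3 -> L3 hit  d=-]
10: W B5 -> L1 miss wb->B9  d=D]

WB = [3, 7, 9]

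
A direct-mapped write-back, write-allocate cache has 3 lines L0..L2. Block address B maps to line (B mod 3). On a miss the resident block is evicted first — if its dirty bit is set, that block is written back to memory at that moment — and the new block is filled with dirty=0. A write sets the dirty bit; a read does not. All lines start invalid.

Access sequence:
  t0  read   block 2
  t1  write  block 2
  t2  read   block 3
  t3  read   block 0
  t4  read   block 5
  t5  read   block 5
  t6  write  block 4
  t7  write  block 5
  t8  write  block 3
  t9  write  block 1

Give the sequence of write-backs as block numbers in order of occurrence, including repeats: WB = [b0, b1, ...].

WB = [2, 4]

0: R B2 → L2 miss [-]
1: W B2 → L2 hit [D]
2: R B3 → L0 miss [-]
3: R B0 → L0 miss [-]
4: R B5 → L2 miss wb→B2 [-]
5: R B5 → L2 hit [-]
6: W B4 → L1 miss [D]
7: W B5 → L2 hit [D]
8: W B3 → L0 miss [D]
9: W B1 → L1 miss wb→B4 [D]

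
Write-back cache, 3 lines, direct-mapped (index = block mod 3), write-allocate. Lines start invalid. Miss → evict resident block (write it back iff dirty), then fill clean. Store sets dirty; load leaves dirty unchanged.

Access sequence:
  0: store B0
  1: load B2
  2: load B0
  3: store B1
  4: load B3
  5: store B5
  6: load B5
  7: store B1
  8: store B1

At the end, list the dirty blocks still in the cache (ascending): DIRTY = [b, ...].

DIRTY = [1, 5]

0: W B0 -> L0 miss  d=D]
1: R B2 -> L2 miss  d=-]
2: R B0 -> L0 hit  d=D]
3: W B1 -> L1 miss  d=D]
4: R B3 -> L0 miss wb->B0  d=-]
5: W B5 -> L2 miss  d=D]
6: R B5 -> L2 hit  d=D]
7: W B1 -> L1 hit  d=D]
8: W B1 -> L1 hit  d=D]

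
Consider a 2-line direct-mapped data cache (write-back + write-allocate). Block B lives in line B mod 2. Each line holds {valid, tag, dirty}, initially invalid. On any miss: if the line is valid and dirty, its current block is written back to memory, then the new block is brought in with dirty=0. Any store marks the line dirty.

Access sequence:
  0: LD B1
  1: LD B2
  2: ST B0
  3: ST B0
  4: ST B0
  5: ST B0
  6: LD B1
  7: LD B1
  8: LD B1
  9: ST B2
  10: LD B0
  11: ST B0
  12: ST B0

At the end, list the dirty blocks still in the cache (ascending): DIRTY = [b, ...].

0: R B1 → L1 miss [-]
1: R B2 → L0 miss [-]
2: W B0 → L0 miss [D]
3: W B0 → L0 hit [D]
4: W B0 → L0 hit [D]
5: W B0 → L0 hit [D]
6: R B1 → L1 hit [-]
7: R B1 → L1 hit [-]
8: R B1 → L1 hit [-]
9: W B2 → L0 miss wb→B0 [D]
10: R B0 → L0 miss wb→B2 [-]
11: W B0 → L0 hit [D]
12: W B0 → L0 hit [D]

DIRTY = [0]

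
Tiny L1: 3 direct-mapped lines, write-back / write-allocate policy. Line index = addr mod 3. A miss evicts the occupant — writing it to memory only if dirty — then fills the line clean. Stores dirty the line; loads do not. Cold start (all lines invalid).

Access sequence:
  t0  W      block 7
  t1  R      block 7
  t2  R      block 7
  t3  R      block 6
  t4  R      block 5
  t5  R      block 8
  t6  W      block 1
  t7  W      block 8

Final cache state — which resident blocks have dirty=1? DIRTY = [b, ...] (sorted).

  0 | W B7 → L1 miss [D]
  1 | R B7 → L1 hit [D]
  2 | R B7 → L1 hit [D]
  3 | R B6 → L0 miss [-]
  4 | R B5 → L2 miss [-]
  5 | R B8 → L2 miss [-]
  6 | W B1 → L1 miss wb→B7 [D]
  7 | W B8 → L2 hit [D]

DIRTY = [1, 8]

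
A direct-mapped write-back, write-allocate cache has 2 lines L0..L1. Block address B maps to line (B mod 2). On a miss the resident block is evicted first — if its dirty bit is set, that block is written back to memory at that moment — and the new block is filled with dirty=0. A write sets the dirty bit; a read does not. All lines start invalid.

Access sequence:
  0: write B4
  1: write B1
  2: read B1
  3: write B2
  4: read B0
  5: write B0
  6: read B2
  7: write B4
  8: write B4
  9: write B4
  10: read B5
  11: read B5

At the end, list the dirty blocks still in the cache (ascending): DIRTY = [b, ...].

0: W B4 → L0 miss [D]
1: W B1 → L1 miss [D]
2: R B1 → L1 hit [D]
3: W B2 → L0 miss wb→B4 [D]
4: R B0 → L0 miss wb→B2 [-]
5: W B0 → L0 hit [D]
6: R B2 → L0 miss wb→B0 [-]
7: W B4 → L0 miss [D]
8: W B4 → L0 hit [D]
9: W B4 → L0 hit [D]
10: R B5 → L1 miss wb→B1 [-]
11: R B5 → L1 hit [-]

DIRTY = [4]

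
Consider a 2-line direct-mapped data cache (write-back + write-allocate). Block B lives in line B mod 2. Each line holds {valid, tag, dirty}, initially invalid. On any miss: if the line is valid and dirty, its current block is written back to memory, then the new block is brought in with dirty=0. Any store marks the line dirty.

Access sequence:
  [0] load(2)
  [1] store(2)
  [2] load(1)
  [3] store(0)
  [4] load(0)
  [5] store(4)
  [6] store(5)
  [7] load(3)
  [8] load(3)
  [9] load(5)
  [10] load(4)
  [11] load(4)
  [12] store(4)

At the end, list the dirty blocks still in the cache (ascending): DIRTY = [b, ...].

  0 | R B2 → L0 miss [-]
  1 | W B2 → L0 hit [D]
  2 | R B1 → L1 miss [-]
  3 | W B0 → L0 miss wb→B2 [D]
  4 | R B0 → L0 hit [D]
  5 | W B4 → L0 miss wb→B0 [D]
  6 | W B5 → L1 miss [D]
  7 | R B3 → L1 miss wb→B5 [-]
  8 | R B3 → L1 hit [-]
  9 | R B5 → L1 miss [-]
  10 | R B4 → L0 hit [D]
  11 | R B4 → L0 hit [D]
  12 | W B4 → L0 hit [D]

DIRTY = [4]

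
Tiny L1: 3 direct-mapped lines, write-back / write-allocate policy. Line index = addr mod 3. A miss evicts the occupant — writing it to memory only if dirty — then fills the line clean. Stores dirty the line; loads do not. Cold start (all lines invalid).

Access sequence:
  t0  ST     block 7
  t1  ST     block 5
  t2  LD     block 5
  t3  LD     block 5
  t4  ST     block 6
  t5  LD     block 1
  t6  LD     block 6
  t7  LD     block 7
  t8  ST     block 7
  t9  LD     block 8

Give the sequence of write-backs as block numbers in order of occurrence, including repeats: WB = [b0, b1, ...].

WB = [7, 5]

0: W B7 -> L1 miss  d=D]
1: W B5 -> L2 miss  d=D]
2: R B5 -> L2 hit  d=D]
3: R B5 -> L2 hit  d=D]
4: W B6 -> L0 miss  d=D]
5: R B1 -> L1 miss wb->B7  d=-]
6: R B6 -> L0 hit  d=D]
7: R B7 -> L1 miss  d=-]
8: W B7 -> L1 hit  d=D]
9: R B8 -> L2 miss wb->B5  d=-]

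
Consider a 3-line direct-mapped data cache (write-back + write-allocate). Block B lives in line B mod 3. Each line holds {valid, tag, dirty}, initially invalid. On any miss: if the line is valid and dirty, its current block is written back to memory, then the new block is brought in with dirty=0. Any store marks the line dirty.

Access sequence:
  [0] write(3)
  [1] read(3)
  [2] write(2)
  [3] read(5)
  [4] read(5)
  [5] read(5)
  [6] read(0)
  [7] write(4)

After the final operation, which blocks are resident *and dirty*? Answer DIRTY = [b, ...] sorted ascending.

DIRTY = [4]

0: W B3 -> L0 miss  d=D]
1: R B3 -> L0 hit  d=D]
2: W B2 -> L2 miss  d=D]
3: R B5 -> L2 miss wb->B2  d=-]
4: R B5 -> L2 hit  d=-]
5: R B5 -> L2 hit  d=-]
6: R B0 -> L0 miss wb->B3  d=-]
7: W B4 -> L1 miss  d=D]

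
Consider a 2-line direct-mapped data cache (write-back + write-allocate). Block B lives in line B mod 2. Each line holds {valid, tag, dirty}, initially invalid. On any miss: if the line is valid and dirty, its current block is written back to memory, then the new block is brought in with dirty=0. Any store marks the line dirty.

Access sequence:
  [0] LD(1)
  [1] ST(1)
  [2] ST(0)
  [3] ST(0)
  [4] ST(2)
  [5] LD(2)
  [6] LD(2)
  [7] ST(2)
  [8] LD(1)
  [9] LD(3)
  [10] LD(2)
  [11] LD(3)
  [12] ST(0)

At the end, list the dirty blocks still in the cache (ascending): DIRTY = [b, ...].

0: R B1 -> L1 miss  d=-]
1: W B1 -> L1 hit  d=D]
2: W B0 -> L0 miss  d=D]
3: W B0 -> L0 hit  d=D]
4: W B2 -> L0 miss wb->B0  d=D]
5: R B2 -> L0 hit  d=D]
6: R B2 -> L0 hit  d=D]
7: W B2 -> L0 hit  d=D]
8: R B1 -> L1 hit  d=D]
9: R B3 -> L1 miss wb->B1  d=-]
10: R B2 -> L0 hit  d=D]
11: R B3 -> L1 hit  d=-]
12: W B0 -> L0 miss wb->B2  d=D]

DIRTY = [0]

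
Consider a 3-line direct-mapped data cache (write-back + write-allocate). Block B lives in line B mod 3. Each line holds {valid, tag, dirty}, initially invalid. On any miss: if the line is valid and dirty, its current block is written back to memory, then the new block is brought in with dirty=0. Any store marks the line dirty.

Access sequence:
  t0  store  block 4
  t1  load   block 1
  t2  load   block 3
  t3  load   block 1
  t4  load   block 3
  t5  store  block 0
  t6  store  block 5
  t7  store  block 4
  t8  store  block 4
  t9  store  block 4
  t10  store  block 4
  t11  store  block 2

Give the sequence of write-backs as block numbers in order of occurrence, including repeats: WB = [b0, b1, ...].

  0 | W B4 → L1 miss [D]
  1 | R B1 → L1 miss wb→B4 [-]
  2 | R B3 → L0 miss [-]
  3 | R B1 → L1 hit [-]
  4 | R B3 → L0 hit [-]
  5 | W B0 → L0 miss [D]
  6 | W B5 → L2 miss [D]
  7 | W B4 → L1 miss [D]
  8 | W B4 → L1 hit [D]
  9 | W B4 → L1 hit [D]
  10 | W B4 → L1 hit [D]
  11 | W B2 → L2 miss wb→B5 [D]

WB = [4, 5]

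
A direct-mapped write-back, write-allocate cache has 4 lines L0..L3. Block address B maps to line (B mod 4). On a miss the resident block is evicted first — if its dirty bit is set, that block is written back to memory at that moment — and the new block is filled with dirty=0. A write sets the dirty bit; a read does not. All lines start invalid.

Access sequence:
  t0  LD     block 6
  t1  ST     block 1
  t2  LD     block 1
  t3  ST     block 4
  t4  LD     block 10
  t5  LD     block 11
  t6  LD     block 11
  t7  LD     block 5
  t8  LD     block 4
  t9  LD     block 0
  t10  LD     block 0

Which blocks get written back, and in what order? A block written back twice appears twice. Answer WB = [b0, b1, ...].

WB = [1, 4]

0: R B6 → L2 miss [-]
1: W B1 → L1 miss [D]
2: R B1 → L1 hit [D]
3: W B4 → L0 miss [D]
4: R B10 → L2 miss [-]
5: R B11 → L3 miss [-]
6: R B11 → L3 hit [-]
7: R B5 → L1 miss wb→B1 [-]
8: R B4 → L0 hit [D]
9: R B0 → L0 miss wb→B4 [-]
10: R B0 → L0 hit [-]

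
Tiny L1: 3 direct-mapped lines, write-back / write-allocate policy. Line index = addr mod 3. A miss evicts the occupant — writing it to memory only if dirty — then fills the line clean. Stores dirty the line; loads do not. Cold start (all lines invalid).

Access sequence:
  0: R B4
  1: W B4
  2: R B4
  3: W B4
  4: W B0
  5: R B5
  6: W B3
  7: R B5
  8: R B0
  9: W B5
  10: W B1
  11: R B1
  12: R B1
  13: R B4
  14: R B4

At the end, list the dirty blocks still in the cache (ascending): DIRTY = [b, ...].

DIRTY = [5]

0: R B4 → L1 miss [-]
1: W B4 → L1 hit [D]
2: R B4 → L1 hit [D]
3: W B4 → L1 hit [D]
4: W B0 → L0 miss [D]
5: R B5 → L2 miss [-]
6: W B3 → L0 miss wb→B0 [D]
7: R B5 → L2 hit [-]
8: R B0 → L0 miss wb→B3 [-]
9: W B5 → L2 hit [D]
10: W B1 → L1 miss wb→B4 [D]
11: R B1 → L1 hit [D]
12: R B1 → L1 hit [D]
13: R B4 → L1 miss wb→B1 [-]
14: R B4 → L1 hit [-]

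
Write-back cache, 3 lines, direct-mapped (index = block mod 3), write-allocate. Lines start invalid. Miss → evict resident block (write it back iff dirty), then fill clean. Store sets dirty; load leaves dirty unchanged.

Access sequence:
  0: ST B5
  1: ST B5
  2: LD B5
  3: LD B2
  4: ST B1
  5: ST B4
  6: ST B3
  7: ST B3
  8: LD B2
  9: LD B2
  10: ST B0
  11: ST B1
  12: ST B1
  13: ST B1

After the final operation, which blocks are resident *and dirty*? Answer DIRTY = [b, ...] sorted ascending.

DIRTY = [0, 1]

  0 | W B5 → L2 miss [D]
  1 | W B5 → L2 hit [D]
  2 | R B5 → L2 hit [D]
  3 | R B2 → L2 miss wb→B5 [-]
  4 | W B1 → L1 miss [D]
  5 | W B4 → L1 miss wb→B1 [D]
  6 | W B3 → L0 miss [D]
  7 | W B3 → L0 hit [D]
  8 | R B2 → L2 hit [-]
  9 | R B2 → L2 hit [-]
  10 | W B0 → L0 miss wb→B3 [D]
  11 | W B1 → L1 miss wb→B4 [D]
  12 | W B1 → L1 hit [D]
  13 | W B1 → L1 hit [D]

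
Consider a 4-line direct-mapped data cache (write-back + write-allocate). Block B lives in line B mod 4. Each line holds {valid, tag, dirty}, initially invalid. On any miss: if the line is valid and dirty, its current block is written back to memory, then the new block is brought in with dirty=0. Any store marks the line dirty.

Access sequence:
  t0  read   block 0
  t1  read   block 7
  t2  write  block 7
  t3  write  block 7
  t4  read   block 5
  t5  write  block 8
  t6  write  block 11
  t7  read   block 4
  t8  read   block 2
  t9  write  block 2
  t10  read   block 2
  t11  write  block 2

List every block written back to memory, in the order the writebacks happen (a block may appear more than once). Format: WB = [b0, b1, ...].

WB = [7, 8]

  0 | R B0 → L0 miss [-]
  1 | R B7 → L3 miss [-]
  2 | W B7 → L3 hit [D]
  3 | W B7 → L3 hit [D]
  4 | R B5 → L1 miss [-]
  5 | W B8 → L0 miss [D]
  6 | W B11 → L3 miss wb→B7 [D]
  7 | R B4 → L0 miss wb→B8 [-]
  8 | R B2 → L2 miss [-]
  9 | W B2 → L2 hit [D]
  10 | R B2 → L2 hit [D]
  11 | W B2 → L2 hit [D]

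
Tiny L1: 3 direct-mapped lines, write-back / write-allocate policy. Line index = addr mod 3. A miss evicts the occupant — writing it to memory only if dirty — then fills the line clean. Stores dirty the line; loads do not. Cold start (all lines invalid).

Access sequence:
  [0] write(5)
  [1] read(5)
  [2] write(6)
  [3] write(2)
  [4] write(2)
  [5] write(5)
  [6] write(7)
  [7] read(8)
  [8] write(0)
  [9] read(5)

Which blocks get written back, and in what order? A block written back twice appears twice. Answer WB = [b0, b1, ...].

  0 | W B5 → L2 miss [D]
  1 | R B5 → L2 hit [D]
  2 | W B6 → L0 miss [D]
  3 | W B2 → L2 miss wb→B5 [D]
  4 | W B2 → L2 hit [D]
  5 | W B5 → L2 miss wb→B2 [D]
  6 | W B7 → L1 miss [D]
  7 | R B8 → L2 miss wb→B5 [-]
  8 | W B0 → L0 miss wb→B6 [D]
  9 | R B5 → L2 miss [-]

WB = [5, 2, 5, 6]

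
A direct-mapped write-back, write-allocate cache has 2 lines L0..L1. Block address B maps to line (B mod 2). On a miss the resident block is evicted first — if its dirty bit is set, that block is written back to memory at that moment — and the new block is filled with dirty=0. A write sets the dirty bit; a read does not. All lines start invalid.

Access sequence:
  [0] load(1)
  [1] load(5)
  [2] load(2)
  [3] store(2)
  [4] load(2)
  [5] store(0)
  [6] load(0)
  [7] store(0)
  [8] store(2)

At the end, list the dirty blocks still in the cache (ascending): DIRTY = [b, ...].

0: R B1 -> L1 miss  d=-]
1: R B5 -> L1 miss  d=-]
2: R B2 -> L0 miss  d=-]
3: W B2 -> L0 hit  d=D]
4: R B2 -> L0 hit  d=D]
5: W B0 -> L0 miss wb->B2  d=D]
6: R B0 -> L0 hit  d=D]
7: W B0 -> L0 hit  d=D]
8: W B2 -> L0 miss wb->B0  d=D]

DIRTY = [2]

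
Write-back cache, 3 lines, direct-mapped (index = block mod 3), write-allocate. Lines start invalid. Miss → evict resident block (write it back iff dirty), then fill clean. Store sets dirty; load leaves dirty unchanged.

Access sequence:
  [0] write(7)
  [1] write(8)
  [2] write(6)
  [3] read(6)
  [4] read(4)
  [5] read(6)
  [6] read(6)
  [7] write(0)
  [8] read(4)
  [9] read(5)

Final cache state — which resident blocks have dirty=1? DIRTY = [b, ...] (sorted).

DIRTY = [0]

0: W B7 -> L1 miss  d=D]
1: W B8 -> L2 miss  d=D]
2: W B6 -> L0 miss  d=D]
3: R B6 -> L0 hit  d=D]
4: R B4 -> L1 miss wb->B7  d=-]
5: R B6 -> L0 hit  d=D]
6: R B6 -> L0 hit  d=D]
7: W B0 -> L0 miss wb->B6  d=D]
8: R B4 -> L1 hit  d=-]
9: R B5 -> L2 miss wb->B8  d=-]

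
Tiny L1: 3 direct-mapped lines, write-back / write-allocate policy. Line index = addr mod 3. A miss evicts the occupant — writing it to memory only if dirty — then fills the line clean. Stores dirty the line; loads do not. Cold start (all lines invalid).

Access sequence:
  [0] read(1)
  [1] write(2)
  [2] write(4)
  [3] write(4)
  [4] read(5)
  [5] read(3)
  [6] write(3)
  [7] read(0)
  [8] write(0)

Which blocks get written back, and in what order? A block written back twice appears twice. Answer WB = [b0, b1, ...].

0: R B1 -> L1 miss  d=-]
1: W B2 -> L2 miss  d=D]
2: W B4 -> L1 miss  d=D]
3: W B4 -> L1 hit  d=D]
4: R B5 -> L2 miss wb->B2  d=-]
5: R B3 -> L0 miss  d=-]
6: W B3 -> L0 hit  d=D]
7: R B0 -> L0 miss wb->B3  d=-]
8: W B0 -> L0 hit  d=D]

WB = [2, 3]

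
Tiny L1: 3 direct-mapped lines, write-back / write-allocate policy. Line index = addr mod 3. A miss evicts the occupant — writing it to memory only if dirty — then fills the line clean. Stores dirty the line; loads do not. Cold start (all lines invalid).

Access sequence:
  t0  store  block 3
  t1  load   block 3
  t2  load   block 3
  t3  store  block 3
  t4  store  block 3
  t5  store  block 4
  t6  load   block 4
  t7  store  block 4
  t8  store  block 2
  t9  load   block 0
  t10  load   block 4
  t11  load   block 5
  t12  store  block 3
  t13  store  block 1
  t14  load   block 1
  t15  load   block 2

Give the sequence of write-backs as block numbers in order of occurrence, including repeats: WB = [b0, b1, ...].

0: W B3 → L0 miss [D]
1: R B3 → L0 hit [D]
2: R B3 → L0 hit [D]
3: W B3 → L0 hit [D]
4: W B3 → L0 hit [D]
5: W B4 → L1 miss [D]
6: R B4 → L1 hit [D]
7: W B4 → L1 hit [D]
8: W B2 → L2 miss [D]
9: R B0 → L0 miss wb→B3 [-]
10: R B4 → L1 hit [D]
11: R B5 → L2 miss wb→B2 [-]
12: W B3 → L0 miss [D]
13: W B1 → L1 miss wb→B4 [D]
14: R B1 → L1 hit [D]
15: R B2 → L2 miss [-]

WB = [3, 2, 4]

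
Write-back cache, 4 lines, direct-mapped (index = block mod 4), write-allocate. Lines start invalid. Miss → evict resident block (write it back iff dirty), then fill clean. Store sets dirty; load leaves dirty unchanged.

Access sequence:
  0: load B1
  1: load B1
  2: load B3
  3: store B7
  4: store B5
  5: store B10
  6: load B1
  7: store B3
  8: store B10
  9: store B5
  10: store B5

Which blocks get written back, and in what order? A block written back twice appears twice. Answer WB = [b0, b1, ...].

WB = [5, 7]

0: R B1 -> L1 miss  d=-]
1: R B1 -> L1 hit  d=-]
2: R B3 -> L3 miss  d=-]
3: W B7 -> L3 miss  d=D]
4: W B5 -> L1 miss  d=D]
5: W B10 -> L2 miss  d=D]
6: R B1 -> L1 miss wb->B5  d=-]
7: W B3 -> L3 miss wb->B7  d=D]
8: W B10 -> L2 hit  d=D]
9: W B5 -> L1 miss  d=D]
10: W B5 -> L1 hit  d=D]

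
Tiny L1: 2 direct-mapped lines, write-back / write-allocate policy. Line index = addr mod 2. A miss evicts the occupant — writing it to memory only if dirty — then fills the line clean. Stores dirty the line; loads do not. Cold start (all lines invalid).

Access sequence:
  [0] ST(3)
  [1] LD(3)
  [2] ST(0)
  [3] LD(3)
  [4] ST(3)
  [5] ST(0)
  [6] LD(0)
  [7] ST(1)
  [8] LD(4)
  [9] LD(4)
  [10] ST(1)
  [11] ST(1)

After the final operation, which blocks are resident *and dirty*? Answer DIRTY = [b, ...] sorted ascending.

  0 | W B3 → L1 miss [D]
  1 | R B3 → L1 hit [D]
  2 | W B0 → L0 miss [D]
  3 | R B3 → L1 hit [D]
  4 | W B3 → L1 hit [D]
  5 | W B0 → L0 hit [D]
  6 | R B0 → L0 hit [D]
  7 | W B1 → L1 miss wb→B3 [D]
  8 | R B4 → L0 miss wb→B0 [-]
  9 | R B4 → L0 hit [-]
  10 | W B1 → L1 hit [D]
  11 | W B1 → L1 hit [D]

DIRTY = [1]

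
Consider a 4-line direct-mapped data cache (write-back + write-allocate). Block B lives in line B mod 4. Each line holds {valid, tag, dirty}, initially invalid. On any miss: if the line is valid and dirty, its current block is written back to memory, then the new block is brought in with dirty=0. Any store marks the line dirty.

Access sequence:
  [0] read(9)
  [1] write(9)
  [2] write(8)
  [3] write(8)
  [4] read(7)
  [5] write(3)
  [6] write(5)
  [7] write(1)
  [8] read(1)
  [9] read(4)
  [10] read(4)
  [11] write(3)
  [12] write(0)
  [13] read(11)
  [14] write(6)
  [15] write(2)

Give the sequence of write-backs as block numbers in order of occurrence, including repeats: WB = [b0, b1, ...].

WB = [9, 5, 8, 3, 6]

0: R B9 -> L1 miss  d=-]
1: W B9 -> L1 hit  d=D]
2: W B8 -> L0 miss  d=D]
3: W B8 -> L0 hit  d=D]
4: R B7 -> L3 miss  d=-]
5: W B3 -> L3 miss  d=D]
6: W B5 -> L1 miss wb->B9  d=D]
7: W B1 -> L1 miss wb->B5  d=D]
8: R B1 -> L1 hit  d=D]
9: R B4 -> L0 miss wb->B8  d=-]
10: R B4 -> L0 hit  d=-]
11: W B3 -> L3 hit  d=D]
12: W B0 -> L0 miss  d=D]
13: R B11 -> L3 miss wb->B3  d=-]
14: W B6 -> L2 miss  d=D]
15: W B2 -> L2 miss wb->B6  d=D]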